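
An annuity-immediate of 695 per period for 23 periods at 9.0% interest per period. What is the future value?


FV = PMT * ((1+i)^n - 1) / i
= 695 * ((1.09)^23 - 1) / 0.09
= 695 * (7.257874 - 1) / 0.09
= 48324.6973


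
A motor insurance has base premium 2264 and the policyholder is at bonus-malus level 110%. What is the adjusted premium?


adjusted = base * BM_level / 100
= 2264 * 110 / 100
= 2264 * 1.1
= 2490.4


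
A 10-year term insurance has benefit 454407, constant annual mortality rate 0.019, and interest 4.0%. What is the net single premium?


NSP = benefit * sum_{k=0}^{n-1} k_p_x * q * v^(k+1)
With constant q=0.019, v=0.961538
Sum = 0.142454
NSP = 454407 * 0.142454
= 64731.9917


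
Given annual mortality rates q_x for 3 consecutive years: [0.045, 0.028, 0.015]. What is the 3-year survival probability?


p_k = 1 - q_k for each year
Survival = product of (1 - q_k)
= 0.955 * 0.972 * 0.985
= 0.9143


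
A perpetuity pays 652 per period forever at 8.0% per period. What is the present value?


PV = PMT / i
= 652 / 0.08
= 8150.0


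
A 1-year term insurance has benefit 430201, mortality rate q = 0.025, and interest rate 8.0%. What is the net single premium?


NSP = benefit * q * v
v = 1/(1+i) = 0.925926
NSP = 430201 * 0.025 * 0.925926
= 9958.3565


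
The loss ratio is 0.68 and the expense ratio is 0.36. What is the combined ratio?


Combined ratio = loss ratio + expense ratio
= 0.68 + 0.36
= 1.04


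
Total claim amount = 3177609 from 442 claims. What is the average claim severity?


severity = total / number
= 3177609 / 442
= 7189.1606


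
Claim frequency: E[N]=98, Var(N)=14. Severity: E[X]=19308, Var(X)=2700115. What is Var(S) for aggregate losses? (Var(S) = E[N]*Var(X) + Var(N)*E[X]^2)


Var(S) = E[N]*Var(X) + Var(N)*E[X]^2
= 98*2700115 + 14*19308^2
= 264611270 + 5219184096
= 5.4838e+09


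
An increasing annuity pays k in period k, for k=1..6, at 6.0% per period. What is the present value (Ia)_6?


(Ia)_n = sum_{k=1}^{n} k * v^k, v = 1/(1+i)
v = 0.943396
Sum computed term by term:
(Ia)_6 = 16.3767


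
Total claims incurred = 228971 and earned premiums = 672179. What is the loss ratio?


Loss ratio = claims / premiums
= 228971 / 672179
= 0.3406


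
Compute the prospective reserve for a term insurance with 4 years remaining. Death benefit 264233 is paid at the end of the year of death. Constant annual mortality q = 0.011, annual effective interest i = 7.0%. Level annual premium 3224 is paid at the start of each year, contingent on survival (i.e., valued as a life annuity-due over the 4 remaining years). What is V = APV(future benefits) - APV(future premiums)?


v = 1/(1+i) = 0.934579
APV(future benefits) per unit = sum_{k=0}^{3} k_p_x * q * v^(k+1) = 0.036683
APV(future benefits) = 264233 * 0.036683 = 9692.9342
Life annuity-due factor ä_{x:4} = sum_{k=0}^{3} k_p_x * v^k = 3.568283
APV(future premiums) = 3224 * 3.568283 = 11504.1447
V = 9692.9342 - 11504.1447
= -1811.2105


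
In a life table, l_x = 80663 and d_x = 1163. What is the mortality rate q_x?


q_x = d_x / l_x
= 1163 / 80663
= 0.0144


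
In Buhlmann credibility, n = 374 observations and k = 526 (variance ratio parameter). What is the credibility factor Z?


Z = n / (n + k)
= 374 / (374 + 526)
= 374 / 900
= 0.4156


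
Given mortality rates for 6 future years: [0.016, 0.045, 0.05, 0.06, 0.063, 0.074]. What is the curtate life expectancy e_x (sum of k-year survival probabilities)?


e_x = sum_{k=1}^{n} k_p_x
k_p_x values:
  1_p_x = 0.984
  2_p_x = 0.93972
  3_p_x = 0.892734
  4_p_x = 0.83917
  5_p_x = 0.786302
  6_p_x = 0.728116
e_x = 5.17


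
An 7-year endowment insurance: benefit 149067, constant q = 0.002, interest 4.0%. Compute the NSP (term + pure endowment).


Term component = 1779.2738
Pure endowment = 7_p_x * v^7 * benefit = 0.986084 * 0.759918 * 149067 = 111702.2511
NSP = 113481.5248


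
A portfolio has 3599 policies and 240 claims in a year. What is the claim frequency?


frequency = claims / policies
= 240 / 3599
= 0.0667


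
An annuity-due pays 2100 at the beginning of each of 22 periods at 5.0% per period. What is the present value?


PV_due = PMT * (1-(1+i)^(-n))/i * (1+i)
PV_immediate = 27642.3054
PV_due = 27642.3054 * 1.05
= 29024.4207


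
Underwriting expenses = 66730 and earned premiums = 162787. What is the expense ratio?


Expense ratio = expenses / premiums
= 66730 / 162787
= 0.4099


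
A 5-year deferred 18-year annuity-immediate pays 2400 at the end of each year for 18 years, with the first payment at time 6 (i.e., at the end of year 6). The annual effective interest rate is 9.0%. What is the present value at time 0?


PV at time 5 of the 18-year annuity-immediate:
a_n = 2400 * (1-(1+0.09)^(-18))/0.09 = 21013.5003
Discount back 5 years to time 0:
PV = 21013.5003 * (1+0.09)^(-5)
= 21013.5003 * 0.649931
= 13657.3334


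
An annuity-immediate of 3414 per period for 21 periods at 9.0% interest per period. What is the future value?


FV = PMT * ((1+i)^n - 1) / i
= 3414 * ((1.09)^21 - 1) / 0.09
= 3414 * (6.108808 - 1) / 0.09
= 193794.1068


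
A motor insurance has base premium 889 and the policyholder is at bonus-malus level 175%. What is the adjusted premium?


adjusted = base * BM_level / 100
= 889 * 175 / 100
= 889 * 1.75
= 1555.75


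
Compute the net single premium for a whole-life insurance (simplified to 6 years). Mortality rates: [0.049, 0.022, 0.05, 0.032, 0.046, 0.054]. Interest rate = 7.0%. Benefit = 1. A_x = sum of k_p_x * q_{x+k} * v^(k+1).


v = 0.934579
Year 0: k_p_x=1.0, q=0.049, term=0.045794
Year 1: k_p_x=0.951, q=0.022, term=0.018274
Year 2: k_p_x=0.930078, q=0.05, term=0.037961
Year 3: k_p_x=0.883574, q=0.032, term=0.02157
Year 4: k_p_x=0.8553, q=0.046, term=0.028052
Year 5: k_p_x=0.815956, q=0.054, term=0.02936
A_x = 0.181


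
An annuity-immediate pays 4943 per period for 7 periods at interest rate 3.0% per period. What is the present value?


PV = PMT * (1 - (1+i)^(-n)) / i
= 4943 * (1 - (1+0.03)^(-7)) / 0.03
= 4943 * (1 - 0.813092) / 0.03
= 4943 * 6.230283
= 30796.2886


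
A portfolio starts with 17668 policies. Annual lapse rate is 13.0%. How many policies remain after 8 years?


remaining = initial * (1 - lapse)^years
= 17668 * (1 - 0.13)^8
= 17668 * 0.328212
= 5798.8438


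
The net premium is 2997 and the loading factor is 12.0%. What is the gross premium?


Gross = net * (1 + loading)
= 2997 * (1 + 0.12)
= 2997 * 1.12
= 3356.64


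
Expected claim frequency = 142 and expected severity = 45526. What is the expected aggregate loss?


E[S] = E[N] * E[X]
= 142 * 45526
= 6.4647e+06


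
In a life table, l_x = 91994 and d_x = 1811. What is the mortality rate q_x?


q_x = d_x / l_x
= 1811 / 91994
= 0.0197


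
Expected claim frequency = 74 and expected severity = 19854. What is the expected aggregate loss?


E[S] = E[N] * E[X]
= 74 * 19854
= 1.4692e+06


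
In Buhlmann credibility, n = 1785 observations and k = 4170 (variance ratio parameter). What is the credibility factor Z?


Z = n / (n + k)
= 1785 / (1785 + 4170)
= 1785 / 5955
= 0.2997


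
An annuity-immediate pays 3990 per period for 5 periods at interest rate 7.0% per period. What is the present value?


PV = PMT * (1 - (1+i)^(-n)) / i
= 3990 * (1 - (1+0.07)^(-5)) / 0.07
= 3990 * (1 - 0.712986) / 0.07
= 3990 * 4.100197
= 16359.7878


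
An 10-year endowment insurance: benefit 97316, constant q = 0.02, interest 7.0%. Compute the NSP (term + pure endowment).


Term component = 12643.3297
Pure endowment = 10_p_x * v^10 * benefit = 0.817073 * 0.508349 * 97316 = 40421.0164
NSP = 53064.3461


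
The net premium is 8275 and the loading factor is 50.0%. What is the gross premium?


Gross = net * (1 + loading)
= 8275 * (1 + 0.5)
= 8275 * 1.5
= 12412.5


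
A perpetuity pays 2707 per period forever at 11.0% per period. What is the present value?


PV = PMT / i
= 2707 / 0.11
= 24609.0909


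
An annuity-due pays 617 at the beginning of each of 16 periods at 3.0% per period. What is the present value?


PV_due = PMT * (1-(1+i)^(-n))/i * (1+i)
PV_immediate = 7750.2
PV_due = 7750.2 * 1.03
= 7982.7059


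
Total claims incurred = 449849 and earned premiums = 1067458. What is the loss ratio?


Loss ratio = claims / premiums
= 449849 / 1067458
= 0.4214


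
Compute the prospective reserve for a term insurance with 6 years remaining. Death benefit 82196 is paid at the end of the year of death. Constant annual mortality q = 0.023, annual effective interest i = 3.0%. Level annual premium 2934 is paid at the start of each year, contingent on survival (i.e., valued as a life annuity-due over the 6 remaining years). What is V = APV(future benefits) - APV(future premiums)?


v = 1/(1+i) = 0.970874
APV(future benefits) per unit = sum_{k=0}^{5} k_p_x * q * v^(k+1) = 0.117883
APV(future benefits) = 82196 * 0.117883 = 9689.5114
Life annuity-due factor ä_{x:6} = sum_{k=0}^{5} k_p_x * v^k = 5.279108
APV(future premiums) = 2934 * 5.279108 = 15488.9041
V = 9689.5114 - 15488.9041
= -5799.3928


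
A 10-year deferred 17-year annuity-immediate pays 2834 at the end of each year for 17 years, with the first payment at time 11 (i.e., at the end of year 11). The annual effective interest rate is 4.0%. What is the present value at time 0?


PV at time 10 of the 17-year annuity-immediate:
a_n = 2834 * (1-(1+0.04)^(-17))/0.04 = 34477.5055
Discount back 10 years to time 0:
PV = 34477.5055 * (1+0.04)^(-10)
= 34477.5055 * 0.675564
= 23291.7674


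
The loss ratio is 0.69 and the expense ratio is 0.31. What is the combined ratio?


Combined ratio = loss ratio + expense ratio
= 0.69 + 0.31
= 1.0


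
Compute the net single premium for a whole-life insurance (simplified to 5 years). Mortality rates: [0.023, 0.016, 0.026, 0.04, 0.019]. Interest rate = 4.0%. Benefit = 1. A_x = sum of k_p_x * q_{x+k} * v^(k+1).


v = 0.961538
Year 0: k_p_x=1.0, q=0.023, term=0.022115
Year 1: k_p_x=0.977, q=0.016, term=0.014453
Year 2: k_p_x=0.961368, q=0.026, term=0.022221
Year 3: k_p_x=0.936372, q=0.04, term=0.032017
Year 4: k_p_x=0.898918, q=0.019, term=0.014038
A_x = 0.1048


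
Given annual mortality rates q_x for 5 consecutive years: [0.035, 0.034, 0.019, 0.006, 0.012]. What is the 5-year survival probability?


p_k = 1 - q_k for each year
Survival = product of (1 - q_k)
= 0.965 * 0.966 * 0.981 * 0.994 * 0.988
= 0.8981


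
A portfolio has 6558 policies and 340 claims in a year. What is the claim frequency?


frequency = claims / policies
= 340 / 6558
= 0.0518


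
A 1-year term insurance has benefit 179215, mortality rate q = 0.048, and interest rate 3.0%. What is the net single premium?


NSP = benefit * q * v
v = 1/(1+i) = 0.970874
NSP = 179215 * 0.048 * 0.970874
= 8351.767


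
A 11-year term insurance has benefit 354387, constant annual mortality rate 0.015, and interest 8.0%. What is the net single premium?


NSP = benefit * sum_{k=0}^{n-1} k_p_x * q * v^(k+1)
With constant q=0.015, v=0.925926
Sum = 0.100549
NSP = 354387 * 0.100549
= 35633.0834


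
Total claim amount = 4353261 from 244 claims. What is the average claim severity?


severity = total / number
= 4353261 / 244
= 17841.2336


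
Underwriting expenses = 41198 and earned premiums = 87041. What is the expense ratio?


Expense ratio = expenses / premiums
= 41198 / 87041
= 0.4733


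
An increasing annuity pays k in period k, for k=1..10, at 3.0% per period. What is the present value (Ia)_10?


(Ia)_n = sum_{k=1}^{n} k * v^k, v = 1/(1+i)
v = 0.970874
Sum computed term by term:
(Ia)_10 = 44.839


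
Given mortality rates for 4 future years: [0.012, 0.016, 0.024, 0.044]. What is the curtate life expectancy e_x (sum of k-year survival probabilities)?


e_x = sum_{k=1}^{n} k_p_x
k_p_x values:
  1_p_x = 0.988
  2_p_x = 0.972192
  3_p_x = 0.948859
  4_p_x = 0.90711
e_x = 3.8162


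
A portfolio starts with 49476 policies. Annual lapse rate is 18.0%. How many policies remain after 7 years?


remaining = initial * (1 - lapse)^years
= 49476 * (1 - 0.18)^7
= 49476 * 0.249285
= 12333.6479


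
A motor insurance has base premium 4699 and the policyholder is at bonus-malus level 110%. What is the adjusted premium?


adjusted = base * BM_level / 100
= 4699 * 110 / 100
= 4699 * 1.1
= 5168.9


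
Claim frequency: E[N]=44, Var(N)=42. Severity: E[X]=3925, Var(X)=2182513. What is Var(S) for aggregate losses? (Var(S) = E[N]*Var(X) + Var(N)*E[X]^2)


Var(S) = E[N]*Var(X) + Var(N)*E[X]^2
= 44*2182513 + 42*3925^2
= 96030572 + 647036250
= 7.4307e+08


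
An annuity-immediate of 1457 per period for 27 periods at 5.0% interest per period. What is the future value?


FV = PMT * ((1+i)^n - 1) / i
= 1457 * ((1.05)^27 - 1) / 0.05
= 1457 * (3.733456 - 1) / 0.05
= 79652.9172


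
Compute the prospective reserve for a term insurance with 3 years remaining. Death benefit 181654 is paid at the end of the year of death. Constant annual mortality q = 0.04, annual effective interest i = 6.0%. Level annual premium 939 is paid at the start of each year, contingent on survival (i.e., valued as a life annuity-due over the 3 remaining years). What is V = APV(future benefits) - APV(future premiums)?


v = 1/(1+i) = 0.943396
APV(future benefits) per unit = sum_{k=0}^{2} k_p_x * q * v^(k+1) = 0.102863
APV(future benefits) = 181654 * 0.102863 = 18685.5549
Life annuity-due factor ä_{x:3} = sum_{k=0}^{2} k_p_x * v^k = 2.725881
APV(future premiums) = 939 * 2.725881 = 2559.6023
V = 18685.5549 - 2559.6023
= 16125.9525


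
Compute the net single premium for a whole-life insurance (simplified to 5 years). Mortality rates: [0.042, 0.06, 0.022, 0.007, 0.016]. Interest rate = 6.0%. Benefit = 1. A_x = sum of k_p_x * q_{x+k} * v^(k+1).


v = 0.943396
Year 0: k_p_x=1.0, q=0.042, term=0.039623
Year 1: k_p_x=0.958, q=0.06, term=0.051157
Year 2: k_p_x=0.90052, q=0.022, term=0.016634
Year 3: k_p_x=0.880709, q=0.007, term=0.004883
Year 4: k_p_x=0.874544, q=0.016, term=0.010456
A_x = 0.1228


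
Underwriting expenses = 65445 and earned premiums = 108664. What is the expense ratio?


Expense ratio = expenses / premiums
= 65445 / 108664
= 0.6023


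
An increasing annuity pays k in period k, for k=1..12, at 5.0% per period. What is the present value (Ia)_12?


(Ia)_n = sum_{k=1}^{n} k * v^k, v = 1/(1+i)
v = 0.952381
Sum computed term by term:
(Ia)_12 = 52.4873


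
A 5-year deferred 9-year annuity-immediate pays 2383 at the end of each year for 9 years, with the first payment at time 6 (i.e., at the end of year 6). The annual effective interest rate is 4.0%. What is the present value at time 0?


PV at time 5 of the 9-year annuity-immediate:
a_n = 2383 * (1-(1+0.04)^(-9))/0.04 = 17718.3952
Discount back 5 years to time 0:
PV = 17718.3952 * (1+0.04)^(-5)
= 17718.3952 * 0.821927
= 14563.2293


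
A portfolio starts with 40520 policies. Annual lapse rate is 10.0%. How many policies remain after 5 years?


remaining = initial * (1 - lapse)^years
= 40520 * (1 - 0.1)^5
= 40520 * 0.59049
= 23926.6548


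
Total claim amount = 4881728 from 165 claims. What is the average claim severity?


severity = total / number
= 4881728 / 165
= 29586.2303


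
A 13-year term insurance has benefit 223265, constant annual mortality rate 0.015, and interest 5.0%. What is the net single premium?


NSP = benefit * sum_{k=0}^{n-1} k_p_x * q * v^(k+1)
With constant q=0.015, v=0.952381
Sum = 0.130218
NSP = 223265 * 0.130218
= 29073.0897


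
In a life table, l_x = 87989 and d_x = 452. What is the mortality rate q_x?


q_x = d_x / l_x
= 452 / 87989
= 0.0051


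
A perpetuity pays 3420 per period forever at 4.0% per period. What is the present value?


PV = PMT / i
= 3420 / 0.04
= 85500.0


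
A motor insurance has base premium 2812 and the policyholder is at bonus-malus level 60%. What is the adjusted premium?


adjusted = base * BM_level / 100
= 2812 * 60 / 100
= 2812 * 0.6
= 1687.2


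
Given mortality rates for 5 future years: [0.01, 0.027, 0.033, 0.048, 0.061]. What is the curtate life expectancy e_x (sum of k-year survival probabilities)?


e_x = sum_{k=1}^{n} k_p_x
k_p_x values:
  1_p_x = 0.99
  2_p_x = 0.96327
  3_p_x = 0.931482
  4_p_x = 0.886771
  5_p_x = 0.832678
e_x = 4.6042


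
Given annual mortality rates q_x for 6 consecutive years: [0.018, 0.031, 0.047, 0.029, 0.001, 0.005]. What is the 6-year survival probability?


p_k = 1 - q_k for each year
Survival = product of (1 - q_k)
= 0.982 * 0.969 * 0.953 * 0.971 * 0.999 * 0.995
= 0.8753


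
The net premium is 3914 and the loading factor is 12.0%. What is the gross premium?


Gross = net * (1 + loading)
= 3914 * (1 + 0.12)
= 3914 * 1.12
= 4383.68


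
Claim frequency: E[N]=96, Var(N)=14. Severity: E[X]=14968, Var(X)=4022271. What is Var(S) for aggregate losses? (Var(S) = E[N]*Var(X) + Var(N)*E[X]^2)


Var(S) = E[N]*Var(X) + Var(N)*E[X]^2
= 96*4022271 + 14*14968^2
= 386138016 + 3136574336
= 3.5227e+09


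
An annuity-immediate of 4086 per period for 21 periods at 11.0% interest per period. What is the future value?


FV = PMT * ((1+i)^n - 1) / i
= 4086 * ((1.11)^21 - 1) / 0.11
= 4086 * (8.949166 - 1) / 0.11
= 295275.3771


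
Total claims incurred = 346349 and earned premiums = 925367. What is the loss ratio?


Loss ratio = claims / premiums
= 346349 / 925367
= 0.3743


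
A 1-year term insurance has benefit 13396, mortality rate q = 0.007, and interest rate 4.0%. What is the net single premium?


NSP = benefit * q * v
v = 1/(1+i) = 0.961538
NSP = 13396 * 0.007 * 0.961538
= 90.1654


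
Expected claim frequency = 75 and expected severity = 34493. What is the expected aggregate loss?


E[S] = E[N] * E[X]
= 75 * 34493
= 2.5870e+06


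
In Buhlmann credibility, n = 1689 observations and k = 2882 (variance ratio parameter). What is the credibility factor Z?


Z = n / (n + k)
= 1689 / (1689 + 2882)
= 1689 / 4571
= 0.3695


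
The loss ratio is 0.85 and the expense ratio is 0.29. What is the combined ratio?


Combined ratio = loss ratio + expense ratio
= 0.85 + 0.29
= 1.14


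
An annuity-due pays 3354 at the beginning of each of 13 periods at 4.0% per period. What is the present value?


PV_due = PMT * (1-(1+i)^(-n))/i * (1+i)
PV_immediate = 33491.8629
PV_due = 33491.8629 * 1.04
= 34831.5374


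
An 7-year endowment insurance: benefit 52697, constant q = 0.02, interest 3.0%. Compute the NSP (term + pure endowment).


Term component = 6200.0023
Pure endowment = 7_p_x * v^7 * benefit = 0.868126 * 0.813092 * 52697 = 37196.9944
NSP = 43396.9966


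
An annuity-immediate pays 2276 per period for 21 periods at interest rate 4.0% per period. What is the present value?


PV = PMT * (1 - (1+i)^(-n)) / i
= 2276 * (1 - (1+0.04)^(-21)) / 0.04
= 2276 * (1 - 0.438834) / 0.04
= 2276 * 14.02916
= 31930.368


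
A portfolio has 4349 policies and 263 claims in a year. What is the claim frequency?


frequency = claims / policies
= 263 / 4349
= 0.0605


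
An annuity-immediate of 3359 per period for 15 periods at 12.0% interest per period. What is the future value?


FV = PMT * ((1+i)^n - 1) / i
= 3359 * ((1.12)^15 - 1) / 0.12
= 3359 * (5.473566 - 1) / 0.12
= 125222.5615


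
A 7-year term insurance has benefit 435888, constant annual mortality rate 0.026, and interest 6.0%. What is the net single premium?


NSP = benefit * sum_{k=0}^{n-1} k_p_x * q * v^(k+1)
With constant q=0.026, v=0.943396
Sum = 0.135122
NSP = 435888 * 0.135122
= 58897.8968


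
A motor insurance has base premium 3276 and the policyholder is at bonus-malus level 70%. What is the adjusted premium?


adjusted = base * BM_level / 100
= 3276 * 70 / 100
= 3276 * 0.7
= 2293.2


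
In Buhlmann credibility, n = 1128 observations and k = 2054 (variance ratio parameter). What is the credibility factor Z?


Z = n / (n + k)
= 1128 / (1128 + 2054)
= 1128 / 3182
= 0.3545


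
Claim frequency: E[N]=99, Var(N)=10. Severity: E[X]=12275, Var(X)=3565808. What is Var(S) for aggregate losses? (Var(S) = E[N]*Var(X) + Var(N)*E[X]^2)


Var(S) = E[N]*Var(X) + Var(N)*E[X]^2
= 99*3565808 + 10*12275^2
= 353014992 + 1506756250
= 1.8598e+09


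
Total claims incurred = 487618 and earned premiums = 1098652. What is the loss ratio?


Loss ratio = claims / premiums
= 487618 / 1098652
= 0.4438


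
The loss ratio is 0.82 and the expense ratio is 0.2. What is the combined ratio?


Combined ratio = loss ratio + expense ratio
= 0.82 + 0.2
= 1.02


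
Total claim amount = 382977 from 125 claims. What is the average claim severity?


severity = total / number
= 382977 / 125
= 3063.816


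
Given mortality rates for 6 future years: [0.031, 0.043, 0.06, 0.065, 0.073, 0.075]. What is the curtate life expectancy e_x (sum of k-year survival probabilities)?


e_x = sum_{k=1}^{n} k_p_x
k_p_x values:
  1_p_x = 0.969
  2_p_x = 0.927333
  3_p_x = 0.871693
  4_p_x = 0.815033
  5_p_x = 0.755536
  6_p_x = 0.69887
e_x = 5.0375


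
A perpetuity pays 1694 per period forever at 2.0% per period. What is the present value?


PV = PMT / i
= 1694 / 0.02
= 84700.0


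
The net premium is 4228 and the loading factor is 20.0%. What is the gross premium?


Gross = net * (1 + loading)
= 4228 * (1 + 0.2)
= 4228 * 1.2
= 5073.6


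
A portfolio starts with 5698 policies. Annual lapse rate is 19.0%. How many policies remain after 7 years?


remaining = initial * (1 - lapse)^years
= 5698 * (1 - 0.19)^7
= 5698 * 0.228768
= 1303.5196


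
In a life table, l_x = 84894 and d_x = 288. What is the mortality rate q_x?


q_x = d_x / l_x
= 288 / 84894
= 0.0034


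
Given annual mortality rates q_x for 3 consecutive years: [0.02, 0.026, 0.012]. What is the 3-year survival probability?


p_k = 1 - q_k for each year
Survival = product of (1 - q_k)
= 0.98 * 0.974 * 0.988
= 0.9431


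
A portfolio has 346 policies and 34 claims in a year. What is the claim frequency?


frequency = claims / policies
= 34 / 346
= 0.0983


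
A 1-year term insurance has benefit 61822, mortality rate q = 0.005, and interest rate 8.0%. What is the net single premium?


NSP = benefit * q * v
v = 1/(1+i) = 0.925926
NSP = 61822 * 0.005 * 0.925926
= 286.213


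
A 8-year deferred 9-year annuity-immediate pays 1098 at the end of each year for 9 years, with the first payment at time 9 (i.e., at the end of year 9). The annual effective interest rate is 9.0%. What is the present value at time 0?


PV at time 8 of the 9-year annuity-immediate:
a_n = 1098 * (1-(1+0.09)^(-9))/0.09 = 6582.7811
Discount back 8 years to time 0:
PV = 6582.7811 * (1+0.09)^(-8)
= 6582.7811 * 0.501866
= 3303.6759


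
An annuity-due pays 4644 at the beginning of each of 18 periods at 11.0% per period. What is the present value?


PV_due = PMT * (1-(1+i)^(-n))/i * (1+i)
PV_immediate = 35766.3074
PV_due = 35766.3074 * 1.11
= 39700.6012


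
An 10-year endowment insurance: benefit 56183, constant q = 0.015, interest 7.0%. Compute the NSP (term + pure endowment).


Term component = 5581.5164
Pure endowment = 10_p_x * v^10 * benefit = 0.85973 * 0.508349 * 56183 = 24554.4072
NSP = 30135.9236


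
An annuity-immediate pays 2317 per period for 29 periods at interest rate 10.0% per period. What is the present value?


PV = PMT * (1 - (1+i)^(-n)) / i
= 2317 * (1 - (1+0.1)^(-29)) / 0.1
= 2317 * (1 - 0.063039) / 0.1
= 2317 * 9.369606
= 21709.3769


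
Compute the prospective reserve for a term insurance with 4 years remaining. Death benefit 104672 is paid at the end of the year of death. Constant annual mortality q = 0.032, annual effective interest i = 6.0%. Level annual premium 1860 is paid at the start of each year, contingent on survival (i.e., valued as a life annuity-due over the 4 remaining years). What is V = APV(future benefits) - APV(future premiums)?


v = 1/(1+i) = 0.943396
APV(future benefits) per unit = sum_{k=0}^{3} k_p_x * q * v^(k+1) = 0.105924
APV(future benefits) = 104672 * 0.105924 = 11087.2475
Life annuity-due factor ä_{x:4} = sum_{k=0}^{3} k_p_x * v^k = 3.508723
APV(future premiums) = 1860 * 3.508723 = 6526.2252
V = 11087.2475 - 6526.2252
= 4561.0224


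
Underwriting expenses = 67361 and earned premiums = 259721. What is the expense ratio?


Expense ratio = expenses / premiums
= 67361 / 259721
= 0.2594


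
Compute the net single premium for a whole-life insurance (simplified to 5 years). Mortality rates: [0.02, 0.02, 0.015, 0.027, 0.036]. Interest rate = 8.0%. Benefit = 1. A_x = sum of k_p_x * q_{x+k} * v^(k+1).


v = 0.925926
Year 0: k_p_x=1.0, q=0.02, term=0.018519
Year 1: k_p_x=0.98, q=0.02, term=0.016804
Year 2: k_p_x=0.9604, q=0.015, term=0.011436
Year 3: k_p_x=0.945994, q=0.027, term=0.018774
Year 4: k_p_x=0.920452, q=0.036, term=0.022552
A_x = 0.0881


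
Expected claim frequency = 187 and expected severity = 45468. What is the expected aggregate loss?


E[S] = E[N] * E[X]
= 187 * 45468
= 8.5025e+06


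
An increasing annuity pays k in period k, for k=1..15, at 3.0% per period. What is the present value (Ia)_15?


(Ia)_n = sum_{k=1}^{n} k * v^k, v = 1/(1+i)
v = 0.970874
Sum computed term by term:
(Ia)_15 = 88.9381


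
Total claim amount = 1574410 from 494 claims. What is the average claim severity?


severity = total / number
= 1574410 / 494
= 3187.0648


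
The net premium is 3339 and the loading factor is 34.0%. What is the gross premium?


Gross = net * (1 + loading)
= 3339 * (1 + 0.34)
= 3339 * 1.34
= 4474.26


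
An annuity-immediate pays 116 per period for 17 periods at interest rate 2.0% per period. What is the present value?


PV = PMT * (1 - (1+i)^(-n)) / i
= 116 * (1 - (1+0.02)^(-17)) / 0.02
= 116 * (1 - 0.714163) / 0.02
= 116 * 14.291872
= 1657.8571


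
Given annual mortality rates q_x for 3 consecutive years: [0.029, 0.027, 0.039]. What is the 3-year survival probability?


p_k = 1 - q_k for each year
Survival = product of (1 - q_k)
= 0.971 * 0.973 * 0.961
= 0.9079


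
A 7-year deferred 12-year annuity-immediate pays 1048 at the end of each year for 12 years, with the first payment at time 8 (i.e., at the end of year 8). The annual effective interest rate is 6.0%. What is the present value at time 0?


PV at time 7 of the 12-year annuity-immediate:
a_n = 1048 * (1-(1+0.06)^(-12))/0.06 = 8786.2684
Discount back 7 years to time 0:
PV = 8786.2684 * (1+0.06)^(-7)
= 8786.2684 * 0.665057
= 5843.3703


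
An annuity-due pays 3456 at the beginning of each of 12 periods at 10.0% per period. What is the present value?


PV_due = PMT * (1-(1+i)^(-n))/i * (1+i)
PV_immediate = 23548.1189
PV_due = 23548.1189 * 1.1
= 25902.9308


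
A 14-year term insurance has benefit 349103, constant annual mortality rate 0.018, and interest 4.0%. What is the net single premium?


NSP = benefit * sum_{k=0}^{n-1} k_p_x * q * v^(k+1)
With constant q=0.018, v=0.961538
Sum = 0.171369
NSP = 349103 * 0.171369
= 59825.5078


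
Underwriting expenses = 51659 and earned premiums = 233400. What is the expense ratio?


Expense ratio = expenses / premiums
= 51659 / 233400
= 0.2213


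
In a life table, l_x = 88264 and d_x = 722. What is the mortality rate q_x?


q_x = d_x / l_x
= 722 / 88264
= 0.0082


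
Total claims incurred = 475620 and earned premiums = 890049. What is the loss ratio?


Loss ratio = claims / premiums
= 475620 / 890049
= 0.5344


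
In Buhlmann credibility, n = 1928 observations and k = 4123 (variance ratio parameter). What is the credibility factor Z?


Z = n / (n + k)
= 1928 / (1928 + 4123)
= 1928 / 6051
= 0.3186


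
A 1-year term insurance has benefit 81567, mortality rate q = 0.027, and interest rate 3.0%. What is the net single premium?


NSP = benefit * q * v
v = 1/(1+i) = 0.970874
NSP = 81567 * 0.027 * 0.970874
= 2138.1641


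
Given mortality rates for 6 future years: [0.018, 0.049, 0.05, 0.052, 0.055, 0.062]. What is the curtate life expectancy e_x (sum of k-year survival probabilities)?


e_x = sum_{k=1}^{n} k_p_x
k_p_x values:
  1_p_x = 0.982
  2_p_x = 0.933882
  3_p_x = 0.887188
  4_p_x = 0.841054
  5_p_x = 0.794796
  6_p_x = 0.745519
e_x = 5.1844


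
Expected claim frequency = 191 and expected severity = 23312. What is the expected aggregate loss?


E[S] = E[N] * E[X]
= 191 * 23312
= 4.4526e+06


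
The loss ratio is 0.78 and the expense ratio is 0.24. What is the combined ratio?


Combined ratio = loss ratio + expense ratio
= 0.78 + 0.24
= 1.02


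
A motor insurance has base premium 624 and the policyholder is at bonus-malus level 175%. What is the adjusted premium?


adjusted = base * BM_level / 100
= 624 * 175 / 100
= 624 * 1.75
= 1092.0


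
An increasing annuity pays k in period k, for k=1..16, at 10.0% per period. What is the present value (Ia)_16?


(Ia)_n = sum_{k=1}^{n} k * v^k, v = 1/(1+i)
v = 0.909091
Sum computed term by term:
(Ia)_16 = 51.2401


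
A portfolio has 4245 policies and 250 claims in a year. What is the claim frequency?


frequency = claims / policies
= 250 / 4245
= 0.0589


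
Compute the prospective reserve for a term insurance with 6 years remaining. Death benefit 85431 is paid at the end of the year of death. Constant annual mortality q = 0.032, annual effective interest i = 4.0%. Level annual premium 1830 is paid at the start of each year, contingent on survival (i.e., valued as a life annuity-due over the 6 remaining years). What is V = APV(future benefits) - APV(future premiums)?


v = 1/(1+i) = 0.961538
APV(future benefits) per unit = sum_{k=0}^{5} k_p_x * q * v^(k+1) = 0.155463
APV(future benefits) = 85431 * 0.155463 = 13281.3804
Life annuity-due factor ä_{x:6} = sum_{k=0}^{5} k_p_x * v^k = 5.052555
APV(future premiums) = 1830 * 5.052555 = 9246.1765
V = 13281.3804 - 9246.1765
= 4035.204


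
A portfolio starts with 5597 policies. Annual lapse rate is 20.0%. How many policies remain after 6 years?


remaining = initial * (1 - lapse)^years
= 5597 * (1 - 0.2)^6
= 5597 * 0.262144
= 1467.22


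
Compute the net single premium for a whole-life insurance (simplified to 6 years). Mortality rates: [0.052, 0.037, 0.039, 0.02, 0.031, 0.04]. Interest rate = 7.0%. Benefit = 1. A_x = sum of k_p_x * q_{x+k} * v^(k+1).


v = 0.934579
Year 0: k_p_x=1.0, q=0.052, term=0.048598
Year 1: k_p_x=0.948, q=0.037, term=0.030637
Year 2: k_p_x=0.912924, q=0.039, term=0.029063
Year 3: k_p_x=0.87732, q=0.02, term=0.013386
Year 4: k_p_x=0.859774, q=0.031, term=0.019003
Year 5: k_p_x=0.833121, q=0.04, term=0.022206
A_x = 0.1629


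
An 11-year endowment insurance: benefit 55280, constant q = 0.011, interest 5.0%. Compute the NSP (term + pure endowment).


Term component = 4807.8342
Pure endowment = 11_p_x * v^11 * benefit = 0.88544 * 0.584679 * 55280 = 28618.3738
NSP = 33426.208


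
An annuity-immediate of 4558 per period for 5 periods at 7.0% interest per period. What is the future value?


FV = PMT * ((1+i)^n - 1) / i
= 4558 * ((1.07)^5 - 1) / 0.07
= 4558 * (1.402552 - 1) / 0.07
= 26211.8684


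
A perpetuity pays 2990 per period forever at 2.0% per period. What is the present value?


PV = PMT / i
= 2990 / 0.02
= 149500.0


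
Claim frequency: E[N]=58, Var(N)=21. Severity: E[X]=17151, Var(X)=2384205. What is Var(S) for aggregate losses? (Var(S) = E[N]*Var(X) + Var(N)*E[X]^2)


Var(S) = E[N]*Var(X) + Var(N)*E[X]^2
= 58*2384205 + 21*17151^2
= 138283890 + 6177292821
= 6.3156e+09


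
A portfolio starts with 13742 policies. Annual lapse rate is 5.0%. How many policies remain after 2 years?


remaining = initial * (1 - lapse)^years
= 13742 * (1 - 0.05)^2
= 13742 * 0.9025
= 12402.155


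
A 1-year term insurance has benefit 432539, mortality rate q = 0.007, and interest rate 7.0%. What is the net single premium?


NSP = benefit * q * v
v = 1/(1+i) = 0.934579
NSP = 432539 * 0.007 * 0.934579
= 2829.6944


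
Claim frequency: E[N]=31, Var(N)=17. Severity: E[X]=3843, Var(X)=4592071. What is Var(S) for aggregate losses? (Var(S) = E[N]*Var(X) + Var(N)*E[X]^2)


Var(S) = E[N]*Var(X) + Var(N)*E[X]^2
= 31*4592071 + 17*3843^2
= 142354201 + 251067033
= 3.9342e+08


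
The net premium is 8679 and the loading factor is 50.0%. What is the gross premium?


Gross = net * (1 + loading)
= 8679 * (1 + 0.5)
= 8679 * 1.5
= 13018.5


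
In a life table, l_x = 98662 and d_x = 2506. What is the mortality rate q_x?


q_x = d_x / l_x
= 2506 / 98662
= 0.0254


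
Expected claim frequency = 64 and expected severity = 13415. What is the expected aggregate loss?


E[S] = E[N] * E[X]
= 64 * 13415
= 858560


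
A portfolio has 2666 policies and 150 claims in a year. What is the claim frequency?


frequency = claims / policies
= 150 / 2666
= 0.0563


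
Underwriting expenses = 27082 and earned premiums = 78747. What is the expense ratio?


Expense ratio = expenses / premiums
= 27082 / 78747
= 0.3439


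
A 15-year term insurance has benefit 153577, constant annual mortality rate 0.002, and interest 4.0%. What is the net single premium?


NSP = benefit * sum_{k=0}^{n-1} k_p_x * q * v^(k+1)
With constant q=0.002, v=0.961538
Sum = 0.02196
NSP = 153577 * 0.02196
= 3372.5672


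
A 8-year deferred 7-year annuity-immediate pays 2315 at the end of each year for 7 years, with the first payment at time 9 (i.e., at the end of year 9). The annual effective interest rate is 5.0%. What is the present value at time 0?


PV at time 8 of the 7-year annuity-immediate:
a_n = 2315 * (1-(1+0.05)^(-7))/0.05 = 13395.4544
Discount back 8 years to time 0:
PV = 13395.4544 * (1+0.05)^(-8)
= 13395.4544 * 0.676839
= 9066.5708


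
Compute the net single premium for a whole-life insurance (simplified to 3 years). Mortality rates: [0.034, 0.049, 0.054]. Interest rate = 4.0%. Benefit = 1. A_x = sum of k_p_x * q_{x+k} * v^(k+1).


v = 0.961538
Year 0: k_p_x=1.0, q=0.034, term=0.032692
Year 1: k_p_x=0.966, q=0.049, term=0.043763
Year 2: k_p_x=0.918666, q=0.054, term=0.044101
A_x = 0.1206


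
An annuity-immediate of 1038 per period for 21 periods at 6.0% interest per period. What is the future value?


FV = PMT * ((1+i)^n - 1) / i
= 1038 * ((1.06)^21 - 1) / 0.06
= 1038 * (3.399564 - 1) / 0.06
= 41512.4503


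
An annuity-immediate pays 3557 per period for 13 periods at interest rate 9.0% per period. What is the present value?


PV = PMT * (1 - (1+i)^(-n)) / i
= 3557 * (1 - (1+0.09)^(-13)) / 0.09
= 3557 * (1 - 0.326179) / 0.09
= 3557 * 7.486904
= 26630.9173


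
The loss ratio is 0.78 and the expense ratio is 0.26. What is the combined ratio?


Combined ratio = loss ratio + expense ratio
= 0.78 + 0.26
= 1.04


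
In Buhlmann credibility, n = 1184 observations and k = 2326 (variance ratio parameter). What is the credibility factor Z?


Z = n / (n + k)
= 1184 / (1184 + 2326)
= 1184 / 3510
= 0.3373


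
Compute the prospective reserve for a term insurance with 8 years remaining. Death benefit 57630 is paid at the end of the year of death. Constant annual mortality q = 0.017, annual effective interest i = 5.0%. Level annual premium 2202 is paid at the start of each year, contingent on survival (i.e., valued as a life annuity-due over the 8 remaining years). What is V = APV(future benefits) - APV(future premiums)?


v = 1/(1+i) = 0.952381
APV(future benefits) per unit = sum_{k=0}^{7} k_p_x * q * v^(k+1) = 0.104009
APV(future benefits) = 57630 * 0.104009 = 5994.0138
Life annuity-due factor ä_{x:8} = sum_{k=0}^{7} k_p_x * v^k = 6.424059
APV(future premiums) = 2202 * 6.424059 = 14145.7771
V = 5994.0138 - 14145.7771
= -8151.7633


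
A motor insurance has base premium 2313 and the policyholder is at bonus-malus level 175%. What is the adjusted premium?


adjusted = base * BM_level / 100
= 2313 * 175 / 100
= 2313 * 1.75
= 4047.75


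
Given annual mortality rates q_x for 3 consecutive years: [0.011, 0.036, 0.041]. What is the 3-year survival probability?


p_k = 1 - q_k for each year
Survival = product of (1 - q_k)
= 0.989 * 0.964 * 0.959
= 0.9143


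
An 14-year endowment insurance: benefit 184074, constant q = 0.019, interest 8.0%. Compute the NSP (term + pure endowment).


Term component = 26132.489
Pure endowment = 14_p_x * v^14 * benefit = 0.76448 * 0.340461 * 184074 = 47909.9785
NSP = 74042.4675


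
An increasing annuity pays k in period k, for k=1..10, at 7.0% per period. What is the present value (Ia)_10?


(Ia)_n = sum_{k=1}^{n} k * v^k, v = 1/(1+i)
v = 0.934579
Sum computed term by term:
(Ia)_10 = 34.7391


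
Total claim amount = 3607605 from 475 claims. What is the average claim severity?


severity = total / number
= 3607605 / 475
= 7594.9579


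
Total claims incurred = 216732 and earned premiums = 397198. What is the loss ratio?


Loss ratio = claims / premiums
= 216732 / 397198
= 0.5457


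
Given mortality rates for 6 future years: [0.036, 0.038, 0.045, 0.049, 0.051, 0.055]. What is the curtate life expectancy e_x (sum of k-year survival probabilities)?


e_x = sum_{k=1}^{n} k_p_x
k_p_x values:
  1_p_x = 0.964
  2_p_x = 0.927368
  3_p_x = 0.885636
  4_p_x = 0.84224
  5_p_x = 0.799286
  6_p_x = 0.755325
e_x = 5.1739


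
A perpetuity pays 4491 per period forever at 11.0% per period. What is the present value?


PV = PMT / i
= 4491 / 0.11
= 40827.2727


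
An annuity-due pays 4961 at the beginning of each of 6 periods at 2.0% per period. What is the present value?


PV_due = PMT * (1-(1+i)^(-n))/i * (1+i)
PV_immediate = 27788.6986
PV_due = 27788.6986 * 1.02
= 28344.4726


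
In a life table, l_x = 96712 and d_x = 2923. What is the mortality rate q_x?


q_x = d_x / l_x
= 2923 / 96712
= 0.0302


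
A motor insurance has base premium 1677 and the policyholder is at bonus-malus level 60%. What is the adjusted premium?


adjusted = base * BM_level / 100
= 1677 * 60 / 100
= 1677 * 0.6
= 1006.2


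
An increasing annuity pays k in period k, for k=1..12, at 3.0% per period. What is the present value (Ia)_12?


(Ia)_n = sum_{k=1}^{n} k * v^k, v = 1/(1+i)
v = 0.970874
Sum computed term by term:
(Ia)_12 = 61.2022


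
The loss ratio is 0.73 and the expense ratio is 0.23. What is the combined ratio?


Combined ratio = loss ratio + expense ratio
= 0.73 + 0.23
= 0.96


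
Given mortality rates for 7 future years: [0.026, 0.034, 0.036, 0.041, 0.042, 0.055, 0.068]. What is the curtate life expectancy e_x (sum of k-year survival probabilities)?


e_x = sum_{k=1}^{n} k_p_x
k_p_x values:
  1_p_x = 0.974
  2_p_x = 0.940884
  3_p_x = 0.907012
  4_p_x = 0.869825
  5_p_x = 0.833292
  6_p_x = 0.787461
  7_p_x = 0.733914
e_x = 6.0464


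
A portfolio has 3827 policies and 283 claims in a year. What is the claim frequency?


frequency = claims / policies
= 283 / 3827
= 0.0739


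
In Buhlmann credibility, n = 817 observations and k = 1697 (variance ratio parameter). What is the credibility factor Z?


Z = n / (n + k)
= 817 / (817 + 1697)
= 817 / 2514
= 0.325


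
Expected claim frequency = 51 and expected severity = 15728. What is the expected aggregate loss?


E[S] = E[N] * E[X]
= 51 * 15728
= 802128


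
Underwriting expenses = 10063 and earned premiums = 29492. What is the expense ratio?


Expense ratio = expenses / premiums
= 10063 / 29492
= 0.3412


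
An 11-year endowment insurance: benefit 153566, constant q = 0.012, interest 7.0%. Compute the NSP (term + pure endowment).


Term component = 13124.0271
Pure endowment = 11_p_x * v^11 * benefit = 0.875642 * 0.475093 * 153566 = 63885.1484
NSP = 77009.1755


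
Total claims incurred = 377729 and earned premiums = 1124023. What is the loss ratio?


Loss ratio = claims / premiums
= 377729 / 1124023
= 0.3361


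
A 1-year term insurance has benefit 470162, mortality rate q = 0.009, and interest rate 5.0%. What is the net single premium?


NSP = benefit * q * v
v = 1/(1+i) = 0.952381
NSP = 470162 * 0.009 * 0.952381
= 4029.96
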